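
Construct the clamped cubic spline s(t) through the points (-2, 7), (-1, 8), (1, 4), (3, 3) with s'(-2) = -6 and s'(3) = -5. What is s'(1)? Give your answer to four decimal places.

Write M_i for s''(x_i). With h_i = 1, 2, 2 and divided differences Δ_i = 1, -2, -1/2, the continuity of s' gives the tridiagonal system
  1·M_0 + 6·M_1 + 2·M_2 = 6(Δ_1 - Δ_0) = -18
  2·M_1 + 8·M_2 + 2·M_3 = 6(Δ_2 - Δ_1) = 9
Clamped end conditions give two more equations: 2h_0·M_0 + h_0·M_1 = 6(Δ_0 - s'(-2)) = 42 and h_2·M_2 + 2h_2·M_3 = 6(s'(3) - Δ_2) = -27.
Hence M_0 = 589/23, M_1 = -212/23, M_2 = 269/46, M_3 = -445/46.
On [1, 3], s'(t) = b_2 + 2c_2·(t - 1) + 3d_2·(t - 1)² with b_2 = Δ_2 - h_2(2M_2 + M_3)/6 = -27/23, c_2 = M_2/2 = 269/92, d_2 = (M_3 - M_2)/(6h_2) = -119/92. So s'(1) = -27/23.

-1.1739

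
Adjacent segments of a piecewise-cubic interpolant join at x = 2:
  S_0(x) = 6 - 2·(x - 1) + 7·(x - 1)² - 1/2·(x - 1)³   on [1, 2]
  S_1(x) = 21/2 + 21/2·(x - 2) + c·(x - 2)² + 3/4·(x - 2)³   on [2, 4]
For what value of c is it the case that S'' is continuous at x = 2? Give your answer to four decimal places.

S_0''(x) = 14 - 3·(x - 1), so S_0''(2) = 11. On the right, S_1''(2) = 2c, so c = 11/2.

5.5000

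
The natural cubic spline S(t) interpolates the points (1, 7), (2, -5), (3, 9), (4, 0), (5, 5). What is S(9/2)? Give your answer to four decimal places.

Write σ_i for S''(x_i). With h_i = 1, 1, 1, 1 and divided differences Δ_i = -12, 14, -9, 5, the continuity of S' gives the tridiagonal system
  1·σ_0 + 4·σ_1 + 1·σ_2 = 6(Δ_1 - Δ_0) = 156
  1·σ_1 + 4·σ_2 + 1·σ_3 = 6(Δ_2 - Δ_1) = -138
  1·σ_2 + 4·σ_3 + 1·σ_4 = 6(Δ_3 - Δ_2) = 84
Natural end conditions: σ_0 = σ_4 = 0.
Solving the tridiagonal system: σ_0 = 0, σ_1 = 372/7, σ_2 = -396/7, σ_3 = 246/7, σ_4 = 0.
On [4, 5], S(t) = 0 - 47/7·(t - 4) + 123/7·(t - 4)² - 41/7·(t - 4)³.
With (t - 4) = 1/2: S(9/2) = 17/56.

0.3036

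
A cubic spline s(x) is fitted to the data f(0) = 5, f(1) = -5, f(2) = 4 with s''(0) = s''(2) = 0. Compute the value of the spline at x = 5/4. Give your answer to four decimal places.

-4.3086

Write σ_i for s''(x_i). With h_i = 1, 1 and divided differences Δ_i = -10, 9, the continuity of s' gives the tridiagonal system
  1·σ_0 + 4·σ_1 + 1·σ_2 = 6(Δ_1 - Δ_0) = 114
Natural end conditions: σ_0 = σ_2 = 0.
Solving the tridiagonal system: σ_0 = 0, σ_1 = 57/2, σ_2 = 0.
On [1, 2], s(x) = -5 - 1/2·(x - 1) + 57/4·(x - 1)² - 19/4·(x - 1)³.
With (x - 1) = 1/4: s(5/4) = -1103/256.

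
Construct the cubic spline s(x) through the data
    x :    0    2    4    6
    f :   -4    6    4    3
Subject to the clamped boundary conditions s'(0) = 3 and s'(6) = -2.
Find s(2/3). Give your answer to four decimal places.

Let σ_i = s''(x_i). Step sizes h_i = 2, 2, 2; slopes of the chords Δ_i = (y_(i+1) - y_i)/h_i = 5, -1, -1/2.
  2·σ_0 + 8·σ_1 + 2·σ_2 = 6(Δ_1 - Δ_0) = -36
  2·σ_1 + 8·σ_2 + 2·σ_3 = 6(Δ_2 - Δ_1) = 3
Clamped end conditions give two more equations: 2h_0·σ_0 + h_0·σ_1 = 6(Δ_0 - s'(0)) = 12 and h_2·σ_2 + 2h_2·σ_3 = 6(s'(6) - Δ_2) = -9.
Solving the tridiagonal system: σ_0 = 193/30, σ_1 = -103/15, σ_2 = 91/30, σ_3 = -113/30.
On [0, 2], s(x) = -4 + 3·x + 193/60·x² - 133/120·x³.
With x = 2/3: s(2/3) = -364/405.

-0.8988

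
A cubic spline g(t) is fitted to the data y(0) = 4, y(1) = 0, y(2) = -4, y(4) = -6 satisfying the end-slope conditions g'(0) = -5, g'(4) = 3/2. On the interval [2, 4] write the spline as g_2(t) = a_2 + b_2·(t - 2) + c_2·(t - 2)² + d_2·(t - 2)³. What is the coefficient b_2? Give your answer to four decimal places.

Put M_i = g'' at the i-th knot. Here h = (1, 1, 2) and Δ = (-4, -4, -1), so the interior equations h_(i-1)·M_(i-1) + 2(h_(i-1)+h_i)·M_i + h_i·M_(i+1) = 6(Δ_i − Δ_(i-1)) read
  1·M_0 + 4·M_1 + 1·M_2 = 6(Δ_1 - Δ_0) = 0
  1·M_1 + 6·M_2 + 2·M_3 = 6(Δ_2 - Δ_1) = 18
Clamped end conditions give two more equations: 2h_0·M_0 + h_0·M_1 = 6(Δ_0 - g'(0)) = 6 and h_2·M_2 + 2h_2·M_3 = 6(g'(4) - Δ_2) = 15.
Solving: M_0 = 83/22, M_1 = -17/11, M_2 = 53/22, M_3 = 28/11.
On [2, 4], with g_2(t) = a_2 + b_2·(t - 2) + c_2·(t - 2)² + d_2·(t - 2)³: c_2 = M_2/2 = 53/44, d_2 = (M_3 - M_2)/(6h_2) = 1/88, b_2 = Δ_2 - h_2(2M_2 + M_3)/6 = -38/11.

-3.4545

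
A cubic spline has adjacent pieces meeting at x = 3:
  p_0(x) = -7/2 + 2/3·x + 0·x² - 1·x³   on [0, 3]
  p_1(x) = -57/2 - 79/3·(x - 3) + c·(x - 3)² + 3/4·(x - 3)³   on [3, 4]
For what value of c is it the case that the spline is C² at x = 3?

p_0''(x) = 0 - 6·x, so p_0''(3) = -18. On the right, p_1''(3) = 2c, so c = -9.

-9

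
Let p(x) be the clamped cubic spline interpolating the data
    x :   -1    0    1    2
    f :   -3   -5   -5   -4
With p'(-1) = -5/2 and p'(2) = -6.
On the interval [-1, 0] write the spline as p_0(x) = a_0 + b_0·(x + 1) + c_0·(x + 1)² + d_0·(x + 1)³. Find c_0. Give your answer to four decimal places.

Let m_i = p''(x_i). Step sizes h_i = 1, 1, 1; slopes of the chords Δ_i = (y_(i+1) - y_i)/h_i = -2, 0, 1.
  1·m_0 + 4·m_1 + 1·m_2 = 6(Δ_1 - Δ_0) = 12
  1·m_1 + 4·m_2 + 1·m_3 = 6(Δ_2 - Δ_1) = 6
Clamped end conditions give two more equations: 2h_0·m_0 + h_0·m_1 = 6(Δ_0 - p'(-1)) = 3 and h_2·m_2 + 2h_2·m_3 = 6(p'(2) - Δ_2) = -42.
Forward elimination and back-substitution give m_0 = 16/15, m_1 = 13/15, m_2 = 112/15, m_3 = -371/15.
On [-1, 0], with p_0(x) = a_0 + b_0·(x + 1) + c_0·(x + 1)² + d_0·(x + 1)³: c_0 = m_0/2 = 8/15, d_0 = (m_1 - m_0)/(6h_0) = -1/30, b_0 = Δ_0 - h_0(2m_0 + m_1)/6 = -5/2.

0.5333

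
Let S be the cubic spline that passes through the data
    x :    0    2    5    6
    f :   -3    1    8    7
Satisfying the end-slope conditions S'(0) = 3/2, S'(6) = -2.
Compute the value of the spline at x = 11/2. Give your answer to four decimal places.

7.7700

Write m_i for S''(x_i). With h_i = 2, 3, 1 and divided differences Δ_i = 2, 7/3, -1, the continuity of S' gives the tridiagonal system
  2·m_0 + 10·m_1 + 3·m_2 = 6(Δ_1 - Δ_0) = 2
  3·m_1 + 8·m_2 + 1·m_3 = 6(Δ_2 - Δ_1) = -20
Clamped end conditions give two more equations: 2h_0·m_0 + h_0·m_1 = 6(Δ_0 - S'(0)) = 3 and h_2·m_2 + 2h_2·m_3 = 6(S'(6) - Δ_2) = -6.
Hence m_0 = 11/39, m_1 = 73/78, m_2 = -103/39, m_3 = -131/78.
On [5, 6], S(x) = 8 + 25/156·(x - 5) - 103/78·(x - 5)² + 25/156·(x - 5)³.
With (x - 5) = 1/2: S(11/2) = 9697/1248.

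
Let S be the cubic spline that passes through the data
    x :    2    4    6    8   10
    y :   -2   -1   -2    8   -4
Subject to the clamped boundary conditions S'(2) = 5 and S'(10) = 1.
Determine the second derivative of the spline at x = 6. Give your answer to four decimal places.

With M_i denoting the second derivative at x_i, h_i = 2, 2, 2, 2, and Δ_i = (y_(i+1) − y_i)/h_i = 1/2, -1/2, 5, -6:
  2·M_0 + 8·M_1 + 2·M_2 = 6(Δ_1 - Δ_0) = -6
  2·M_1 + 8·M_2 + 2·M_3 = 6(Δ_2 - Δ_1) = 33
  2·M_2 + 8·M_3 + 2·M_4 = 6(Δ_3 - Δ_2) = -66
Clamped end conditions give two more equations: 2h_0·M_0 + h_0·M_1 = 6(Δ_0 - S'(2)) = -27 and h_3·M_3 + 2h_3·M_4 = 6(S'(10) - Δ_3) = 42.
Hence M_0 = -49/8, M_1 = -5/4, M_2 = 65/8, M_3 = -59/4, M_4 = 143/8.

8.1250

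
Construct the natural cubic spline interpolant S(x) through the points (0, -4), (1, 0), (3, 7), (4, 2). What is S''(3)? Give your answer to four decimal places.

-9.3750

Let M_i = S''(x_i). Step sizes h_i = 1, 2, 1; slopes of the chords Δ_i = (y_(i+1) - y_i)/h_i = 4, 7/2, -5.
  1·M_0 + 6·M_1 + 2·M_2 = 6(Δ_1 - Δ_0) = -3
  2·M_1 + 6·M_2 + 1·M_3 = 6(Δ_2 - Δ_1) = -51
Natural end conditions: M_0 = M_3 = 0.
Forward elimination and back-substitution give M_0 = 0, M_1 = 21/8, M_2 = -75/8, M_3 = 0.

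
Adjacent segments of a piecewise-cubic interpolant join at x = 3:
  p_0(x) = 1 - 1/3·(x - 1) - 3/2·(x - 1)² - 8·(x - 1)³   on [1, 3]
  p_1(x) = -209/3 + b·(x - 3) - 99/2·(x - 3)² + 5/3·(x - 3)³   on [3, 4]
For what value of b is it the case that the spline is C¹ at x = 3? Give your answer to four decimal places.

-102.3333

p_0'(x) = -1/3 - 3·(x - 1) - 24·(x - 1)², so p_0'(3) = -307/3. On the right, p_1'(3) = b, so b = -307/3.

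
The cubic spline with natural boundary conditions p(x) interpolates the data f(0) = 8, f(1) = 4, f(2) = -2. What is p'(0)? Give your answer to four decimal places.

-3.5000

Write σ_i for p''(x_i). With h_i = 1, 1 and divided differences Δ_i = -4, -6, the continuity of p' gives the tridiagonal system
  1·σ_0 + 4·σ_1 + 1·σ_2 = 6(Δ_1 - Δ_0) = -12
Natural end conditions: σ_0 = σ_2 = 0.
Hence σ_0 = 0, σ_1 = -3, σ_2 = 0.
On [0, 1], p'(x) = b_0 + 2c_0·x + 3d_0·x² with b_0 = Δ_0 - h_0(2σ_0 + σ_1)/6 = -7/2, c_0 = σ_0/2 = 0, d_0 = (σ_1 - σ_0)/(6h_0) = -1/2. So p'(0) = -7/2.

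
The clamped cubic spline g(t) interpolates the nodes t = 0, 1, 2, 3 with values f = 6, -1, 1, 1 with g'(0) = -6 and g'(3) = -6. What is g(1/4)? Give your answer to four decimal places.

Write M_i for g''(x_i). With h_i = 1, 1, 1 and divided differences Δ_i = -7, 2, 0, the continuity of g' gives the tridiagonal system
  1·M_0 + 4·M_1 + 1·M_2 = 6(Δ_1 - Δ_0) = 54
  1·M_1 + 4·M_2 + 1·M_3 = 6(Δ_2 - Δ_1) = -12
Clamped end conditions give two more equations: 2h_0·M_0 + h_0·M_1 = 6(Δ_0 - g'(0)) = -6 and h_2·M_2 + 2h_2·M_3 = 6(g'(3) - Δ_2) = -36.
Forward elimination and back-substitution give M_0 = -58/5, M_1 = 86/5, M_2 = -16/5, M_3 = -82/5.
On [0, 1], g(t) = 6 - 6·t - 29/5·t² + 24/5·t³.
With t = 1/4: g(1/4) = 337/80.

4.2125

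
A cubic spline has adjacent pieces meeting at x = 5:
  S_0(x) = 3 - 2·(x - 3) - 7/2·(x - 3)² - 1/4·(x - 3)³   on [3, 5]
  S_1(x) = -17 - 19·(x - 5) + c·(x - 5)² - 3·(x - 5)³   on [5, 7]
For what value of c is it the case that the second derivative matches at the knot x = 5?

S_0''(x) = -7 - 3/2·(x - 3), so S_0''(5) = -10. On the right, S_1''(5) = 2c, so c = -5.

-5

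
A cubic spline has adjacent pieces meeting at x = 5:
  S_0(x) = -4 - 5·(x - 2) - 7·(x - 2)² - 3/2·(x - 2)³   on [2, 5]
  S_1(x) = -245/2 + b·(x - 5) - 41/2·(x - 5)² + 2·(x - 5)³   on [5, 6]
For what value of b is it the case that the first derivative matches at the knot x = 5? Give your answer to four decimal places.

-87.5000

S_0'(x) = -5 - 14·(x - 2) - 9/2·(x - 2)², so S_0'(5) = -175/2. On the right, S_1'(5) = b, so b = -175/2.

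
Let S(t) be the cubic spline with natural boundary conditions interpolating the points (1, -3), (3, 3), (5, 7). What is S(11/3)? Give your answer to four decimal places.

Let M_i = S''(x_i). Step sizes h_i = 2, 2; slopes of the chords Δ_i = (y_(i+1) - y_i)/h_i = 3, 2.
  2·M_0 + 8·M_1 + 2·M_2 = 6(Δ_1 - Δ_0) = -6
Natural end conditions: M_0 = M_2 = 0.
Solving the tridiagonal system: M_0 = 0, M_1 = -3/4, M_2 = 0.
On [3, 5], S(t) = 3 + 5/2·(t - 3) - 3/8·(t - 3)² + 1/16·(t - 3)³.
With (t - 3) = 2/3: S(11/3) = 122/27.

4.5185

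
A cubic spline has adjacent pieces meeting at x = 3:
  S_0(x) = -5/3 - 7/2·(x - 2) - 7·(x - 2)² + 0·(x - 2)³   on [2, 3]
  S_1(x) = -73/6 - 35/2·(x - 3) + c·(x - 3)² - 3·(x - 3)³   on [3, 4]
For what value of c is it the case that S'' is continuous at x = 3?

S_0''(x) = -14 + 0·(x - 2), so S_0''(3) = -14. On the right, S_1''(3) = 2c, so c = -7.

-7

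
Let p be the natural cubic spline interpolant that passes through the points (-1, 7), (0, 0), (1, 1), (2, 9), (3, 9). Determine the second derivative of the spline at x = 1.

12

Write m_i for p''(x_i). With h_i = 1, 1, 1, 1 and divided differences Δ_i = -7, 1, 8, 0, the continuity of p' gives the tridiagonal system
  1·m_0 + 4·m_1 + 1·m_2 = 6(Δ_1 - Δ_0) = 48
  1·m_1 + 4·m_2 + 1·m_3 = 6(Δ_2 - Δ_1) = 42
  1·m_2 + 4·m_3 + 1·m_4 = 6(Δ_3 - Δ_2) = -48
Natural end conditions: m_0 = m_4 = 0.
Solving the tridiagonal system: m_0 = 0, m_1 = 9, m_2 = 12, m_3 = -15, m_4 = 0.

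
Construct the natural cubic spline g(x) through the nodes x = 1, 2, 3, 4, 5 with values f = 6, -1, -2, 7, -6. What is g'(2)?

-6

Let σ_i = g''(x_i). Step sizes h_i = 1, 1, 1, 1; slopes of the chords Δ_i = (y_(i+1) - y_i)/h_i = -7, -1, 9, -13.
  1·σ_0 + 4·σ_1 + 1·σ_2 = 6(Δ_1 - Δ_0) = 36
  1·σ_1 + 4·σ_2 + 1·σ_3 = 6(Δ_2 - Δ_1) = 60
  1·σ_2 + 4·σ_3 + 1·σ_4 = 6(Δ_3 - Δ_2) = -132
Natural end conditions: σ_0 = σ_4 = 0.
Forward elimination and back-substitution give σ_0 = 0, σ_1 = 3, σ_2 = 24, σ_3 = -39, σ_4 = 0.
On [2, 3], g'(x) = b_1 + 2c_1·(x - 2) + 3d_1·(x - 2)² with b_1 = Δ_1 - h_1(2σ_1 + σ_2)/6 = -6, c_1 = σ_1/2 = 3/2, d_1 = (σ_2 - σ_1)/(6h_1) = 7/2. So g'(2) = -6.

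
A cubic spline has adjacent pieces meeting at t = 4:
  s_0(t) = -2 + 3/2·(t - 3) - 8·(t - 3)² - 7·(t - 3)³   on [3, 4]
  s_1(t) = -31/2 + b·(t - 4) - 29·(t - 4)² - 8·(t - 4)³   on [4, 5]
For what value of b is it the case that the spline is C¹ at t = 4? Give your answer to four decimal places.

s_0'(t) = 3/2 - 16·(t - 3) - 21·(t - 3)², so s_0'(4) = -71/2. On the right, s_1'(4) = b, so b = -71/2.

-35.5000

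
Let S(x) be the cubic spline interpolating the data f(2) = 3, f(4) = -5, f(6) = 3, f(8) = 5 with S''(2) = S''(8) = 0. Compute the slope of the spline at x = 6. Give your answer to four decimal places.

3.6667

With σ_i denoting the second derivative at x_i, h_i = 2, 2, 2, and Δ_i = (y_(i+1) − y_i)/h_i = -4, 4, 1:
  2·σ_0 + 8·σ_1 + 2·σ_2 = 6(Δ_1 - Δ_0) = 48
  2·σ_1 + 8·σ_2 + 2·σ_3 = 6(Δ_2 - Δ_1) = -18
Natural end conditions: σ_0 = σ_3 = 0.
Hence σ_0 = 0, σ_1 = 7, σ_2 = -4, σ_3 = 0.
On [6, 8], S'(x) = b_2 + 2c_2·(x - 6) + 3d_2·(x - 6)² with b_2 = Δ_2 - h_2(2σ_2 + σ_3)/6 = 11/3, c_2 = σ_2/2 = -2, d_2 = (σ_3 - σ_2)/(6h_2) = 1/3. So S'(6) = 11/3.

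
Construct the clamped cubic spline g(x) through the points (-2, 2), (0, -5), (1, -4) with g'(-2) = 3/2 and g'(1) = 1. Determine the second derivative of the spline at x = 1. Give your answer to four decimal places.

Let σ_i = g''(x_i). Step sizes h_i = 2, 1; slopes of the chords Δ_i = (y_(i+1) - y_i)/h_i = -7/2, 1.
  2·σ_0 + 6·σ_1 + 1·σ_2 = 6(Δ_1 - Δ_0) = 27
Clamped end conditions give two more equations: 2h_0·σ_0 + h_0·σ_1 = 6(Δ_0 - g'(-2)) = -30 and h_1·σ_1 + 2h_1·σ_2 = 6(g'(1) - Δ_1) = 0.
Solving the tridiagonal system: σ_0 = -73/6, σ_1 = 28/3, σ_2 = -14/3.

-4.6667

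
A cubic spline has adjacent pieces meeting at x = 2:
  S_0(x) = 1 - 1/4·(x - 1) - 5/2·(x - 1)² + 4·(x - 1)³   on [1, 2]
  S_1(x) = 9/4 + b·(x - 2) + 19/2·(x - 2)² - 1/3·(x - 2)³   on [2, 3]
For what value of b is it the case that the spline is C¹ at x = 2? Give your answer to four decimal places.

S_0'(x) = -1/4 - 5·(x - 1) + 12·(x - 1)², so S_0'(2) = 27/4. On the right, S_1'(2) = b, so b = 27/4.

6.7500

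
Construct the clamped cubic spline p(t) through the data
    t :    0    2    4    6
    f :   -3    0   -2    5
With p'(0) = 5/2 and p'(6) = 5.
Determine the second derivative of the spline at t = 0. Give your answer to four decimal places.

Let σ_i = p''(x_i). Step sizes h_i = 2, 2, 2; slopes of the chords Δ_i = (y_(i+1) - y_i)/h_i = 3/2, -1, 7/2.
  2·σ_0 + 8·σ_1 + 2·σ_2 = 6(Δ_1 - Δ_0) = -15
  2·σ_1 + 8·σ_2 + 2·σ_3 = 6(Δ_2 - Δ_1) = 27
Clamped end conditions give two more equations: 2h_0·σ_0 + h_0·σ_1 = 6(Δ_0 - p'(0)) = -6 and h_2·σ_2 + 2h_2·σ_3 = 6(p'(6) - Δ_2) = 9.
Hence σ_0 = -1/15, σ_1 = -43/15, σ_2 = 121/30, σ_3 = 7/30.

-0.0667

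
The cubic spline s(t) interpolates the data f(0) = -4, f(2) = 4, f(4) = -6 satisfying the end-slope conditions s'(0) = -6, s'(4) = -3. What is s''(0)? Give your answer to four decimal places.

With M_i denoting the second derivative at x_i, h_i = 2, 2, and Δ_i = (y_(i+1) − y_i)/h_i = 4, -5:
  2·M_0 + 8·M_1 + 2·M_2 = 6(Δ_1 - Δ_0) = -54
Clamped end conditions give two more equations: 2h_0·M_0 + h_0·M_1 = 6(Δ_0 - s'(0)) = 60 and h_1·M_1 + 2h_1·M_2 = 6(s'(4) - Δ_1) = 12.
Hence M_0 = 45/2, M_1 = -15, M_2 = 21/2.

22.5000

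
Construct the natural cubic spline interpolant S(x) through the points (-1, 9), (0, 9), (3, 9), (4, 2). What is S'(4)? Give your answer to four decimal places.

-8.0182

With σ_i denoting the second derivative at x_i, h_i = 1, 3, 1, and Δ_i = (y_(i+1) − y_i)/h_i = 0, 0, -7:
  1·σ_0 + 8·σ_1 + 3·σ_2 = 6(Δ_1 - Δ_0) = 0
  3·σ_1 + 8·σ_2 + 1·σ_3 = 6(Δ_2 - Δ_1) = -42
Natural end conditions: σ_0 = σ_3 = 0.
Solving: σ_0 = 0, σ_1 = 126/55, σ_2 = -336/55, σ_3 = 0.
On [3, 4], S'(x) = b_2 + 2c_2·(x - 3) + 3d_2·(x - 3)² with b_2 = Δ_2 - h_2(2σ_2 + σ_3)/6 = -273/55, c_2 = σ_2/2 = -168/55, d_2 = (σ_3 - σ_2)/(6h_2) = 56/55. So S'(4) = -441/55.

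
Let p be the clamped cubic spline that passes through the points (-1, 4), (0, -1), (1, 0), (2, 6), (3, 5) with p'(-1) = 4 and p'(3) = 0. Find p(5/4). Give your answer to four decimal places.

1.6867

With M_i denoting the second derivative at x_i, h_i = 1, 1, 1, 1, and Δ_i = (y_(i+1) − y_i)/h_i = -5, 1, 6, -1:
  1·M_0 + 4·M_1 + 1·M_2 = 6(Δ_1 - Δ_0) = 36
  1·M_1 + 4·M_2 + 1·M_3 = 6(Δ_2 - Δ_1) = 30
  1·M_2 + 4·M_3 + 1·M_4 = 6(Δ_3 - Δ_2) = -42
Clamped end conditions give two more equations: 2h_0·M_0 + h_0·M_1 = 6(Δ_0 - p'(-1)) = -54 and h_3·M_3 + 2h_3·M_4 = 6(p'(3) - Δ_3) = 6.
Solving the tridiagonal system: M_0 = -979/28, M_1 = 223/14, M_2 = 29/4, M_3 = -209/14, M_4 = 293/28.
On [1, 2], p(x) = 0 + 85/14·(x - 1) + 29/8·(x - 1)² - 207/56·(x - 1)³.
With (x - 1) = 1/4: p(5/4) = 6045/3584.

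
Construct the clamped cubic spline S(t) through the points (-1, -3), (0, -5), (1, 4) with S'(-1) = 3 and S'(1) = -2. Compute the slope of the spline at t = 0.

5

Let m_i = S''(x_i). Step sizes h_i = 1, 1; slopes of the chords Δ_i = (y_(i+1) - y_i)/h_i = -2, 9.
  1·m_0 + 4·m_1 + 1·m_2 = 6(Δ_1 - Δ_0) = 66
Clamped end conditions give two more equations: 2h_0·m_0 + h_0·m_1 = 6(Δ_0 - S'(-1)) = -30 and h_1·m_1 + 2h_1·m_2 = 6(S'(1) - Δ_1) = -66.
Solving: m_0 = -34, m_1 = 38, m_2 = -52.
On [0, 1], S'(t) = b_1 + 2c_1·t + 3d_1·t² with b_1 = Δ_1 - h_1(2m_1 + m_2)/6 = 5, c_1 = m_1/2 = 19, d_1 = (m_2 - m_1)/(6h_1) = -15. So S'(0) = 5.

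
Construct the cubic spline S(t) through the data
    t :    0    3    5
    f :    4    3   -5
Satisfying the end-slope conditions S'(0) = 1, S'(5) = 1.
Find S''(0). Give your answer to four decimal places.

0.8667

Put m_i = S'' at the i-th knot. Here h = (3, 2) and Δ = (-1/3, -4), so the interior equations h_(i-1)·m_(i-1) + 2(h_(i-1)+h_i)·m_i + h_i·m_(i+1) = 6(Δ_i − Δ_(i-1)) read
  3·m_0 + 10·m_1 + 2·m_2 = 6(Δ_1 - Δ_0) = -22
Clamped end conditions give two more equations: 2h_0·m_0 + h_0·m_1 = 6(Δ_0 - S'(0)) = -8 and h_1·m_1 + 2h_1·m_2 = 6(S'(5) - Δ_1) = 30.
Solving: m_0 = 13/15, m_1 = -22/5, m_2 = 97/10.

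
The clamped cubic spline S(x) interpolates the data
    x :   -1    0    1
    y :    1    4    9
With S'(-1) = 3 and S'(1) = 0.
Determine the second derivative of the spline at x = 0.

9

With m_i denoting the second derivative at x_i, h_i = 1, 1, and Δ_i = (y_(i+1) − y_i)/h_i = 3, 5:
  1·m_0 + 4·m_1 + 1·m_2 = 6(Δ_1 - Δ_0) = 12
Clamped end conditions give two more equations: 2h_0·m_0 + h_0·m_1 = 6(Δ_0 - S'(-1)) = 0 and h_1·m_1 + 2h_1·m_2 = 6(S'(1) - Δ_1) = -30.
Solving: m_0 = -9/2, m_1 = 9, m_2 = -39/2.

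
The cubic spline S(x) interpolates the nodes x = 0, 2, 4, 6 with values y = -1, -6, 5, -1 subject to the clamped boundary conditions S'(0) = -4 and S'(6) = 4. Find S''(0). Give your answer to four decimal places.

-2.7333

Put M_i = S'' at the i-th knot. Here h = (2, 2, 2) and Δ = (-5/2, 11/2, -3), so the interior equations h_(i-1)·M_(i-1) + 2(h_(i-1)+h_i)·M_i + h_i·M_(i+1) = 6(Δ_i − Δ_(i-1)) read
  2·M_0 + 8·M_1 + 2·M_2 = 6(Δ_1 - Δ_0) = 48
  2·M_1 + 8·M_2 + 2·M_3 = 6(Δ_2 - Δ_1) = -51
Clamped end conditions give two more equations: 2h_0·M_0 + h_0·M_1 = 6(Δ_0 - S'(0)) = 9 and h_2·M_2 + 2h_2·M_3 = 6(S'(6) - Δ_2) = 42.
Solving: M_0 = -41/15, M_1 = 299/30, M_2 = -197/15, M_3 = 256/15.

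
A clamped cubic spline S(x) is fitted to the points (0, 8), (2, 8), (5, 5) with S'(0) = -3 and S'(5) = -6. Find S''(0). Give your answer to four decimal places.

4.5000

Let M_i = S''(x_i). Step sizes h_i = 2, 3; slopes of the chords Δ_i = (y_(i+1) - y_i)/h_i = 0, -1.
  2·M_0 + 10·M_1 + 3·M_2 = 6(Δ_1 - Δ_0) = -6
Clamped end conditions give two more equations: 2h_0·M_0 + h_0·M_1 = 6(Δ_0 - S'(0)) = 18 and h_1·M_1 + 2h_1·M_2 = 6(S'(5) - Δ_1) = -30.
Solving the tridiagonal system: M_0 = 9/2, M_1 = 0, M_2 = -5.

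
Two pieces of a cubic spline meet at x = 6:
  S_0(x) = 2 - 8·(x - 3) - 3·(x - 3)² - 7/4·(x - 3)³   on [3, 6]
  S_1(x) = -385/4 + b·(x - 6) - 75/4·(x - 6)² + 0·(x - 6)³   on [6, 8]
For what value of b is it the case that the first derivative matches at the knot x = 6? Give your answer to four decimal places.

-73.2500

S_0'(x) = -8 - 6·(x - 3) - 21/4·(x - 3)², so S_0'(6) = -293/4. On the right, S_1'(6) = b, so b = -293/4.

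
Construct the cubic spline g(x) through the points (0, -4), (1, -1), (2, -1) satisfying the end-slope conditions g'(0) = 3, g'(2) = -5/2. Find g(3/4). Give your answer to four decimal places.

-1.6270

With σ_i denoting the second derivative at x_i, h_i = 1, 1, and Δ_i = (y_(i+1) − y_i)/h_i = 3, 0:
  1·σ_0 + 4·σ_1 + 1·σ_2 = 6(Δ_1 - Δ_0) = -18
Clamped end conditions give two more equations: 2h_0·σ_0 + h_0·σ_1 = 6(Δ_0 - g'(0)) = 0 and h_1·σ_1 + 2h_1·σ_2 = 6(g'(2) - Δ_1) = -15.
Solving the tridiagonal system: σ_0 = 7/4, σ_1 = -7/2, σ_2 = -23/4.
On [0, 1], g(x) = -4 + 3·x + 7/8·x² - 7/8·x³.
With x = 3/4: g(3/4) = -833/512.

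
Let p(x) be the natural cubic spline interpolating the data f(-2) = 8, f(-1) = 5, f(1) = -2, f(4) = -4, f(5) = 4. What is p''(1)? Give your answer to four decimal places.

With M_i denoting the second derivative at x_i, h_i = 1, 2, 3, 1, and Δ_i = (y_(i+1) − y_i)/h_i = -3, -7/2, -2/3, 8:
  1·M_0 + 6·M_1 + 2·M_2 = 6(Δ_1 - Δ_0) = -3
  2·M_1 + 10·M_2 + 3·M_3 = 6(Δ_2 - Δ_1) = 17
  3·M_2 + 8·M_3 + 1·M_4 = 6(Δ_3 - Δ_2) = 52
Natural end conditions: M_0 = M_4 = 0.
Forward elimination and back-substitution give M_0 = 0, M_1 = -173/394, M_2 = -36/197, M_3 = 1294/197, M_4 = 0.

-0.1827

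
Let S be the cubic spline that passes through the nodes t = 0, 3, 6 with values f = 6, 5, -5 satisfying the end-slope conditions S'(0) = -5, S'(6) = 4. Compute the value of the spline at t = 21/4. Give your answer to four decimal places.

Write σ_i for S''(x_i). With h_i = 3, 3 and divided differences Δ_i = -1/3, -10/3, the continuity of S' gives the tridiagonal system
  3·σ_0 + 12·σ_1 + 3·σ_2 = 6(Δ_1 - Δ_0) = -18
Clamped end conditions give two more equations: 2h_0·σ_0 + h_0·σ_1 = 6(Δ_0 - S'(0)) = 28 and h_1·σ_1 + 2h_1·σ_2 = 6(S'(6) - Δ_1) = 44.
Solving the tridiagonal system: σ_0 = 23/3, σ_1 = -6, σ_2 = 31/3.
On [3, 6], S(t) = 5 - 5/2·(t - 3) - 3·(t - 3)² + 49/54·(t - 3)³.
With (t - 3) = 9/4: S(21/4) = -701/128.

-5.4766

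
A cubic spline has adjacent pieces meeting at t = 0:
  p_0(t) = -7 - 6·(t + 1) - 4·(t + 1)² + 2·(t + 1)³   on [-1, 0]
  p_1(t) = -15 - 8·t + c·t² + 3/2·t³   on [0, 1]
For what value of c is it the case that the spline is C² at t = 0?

2

p_0''(t) = -8 + 12·(t + 1), so p_0''(0) = 4. On the right, p_1''(0) = 2c, so c = 2.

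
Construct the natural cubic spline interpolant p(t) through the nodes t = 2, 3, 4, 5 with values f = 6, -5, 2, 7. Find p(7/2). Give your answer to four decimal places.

-2.7000

Let σ_i = p''(x_i). Step sizes h_i = 1, 1, 1; slopes of the chords Δ_i = (y_(i+1) - y_i)/h_i = -11, 7, 5.
  1·σ_0 + 4·σ_1 + 1·σ_2 = 6(Δ_1 - Δ_0) = 108
  1·σ_1 + 4·σ_2 + 1·σ_3 = 6(Δ_2 - Δ_1) = -12
Natural end conditions: σ_0 = σ_3 = 0.
Forward elimination and back-substitution give σ_0 = 0, σ_1 = 148/5, σ_2 = -52/5, σ_3 = 0.
On [3, 4], p(t) = -5 - 17/15·(t - 3) + 74/5·(t - 3)² - 20/3·(t - 3)³.
With (t - 3) = 1/2: p(7/2) = -27/10.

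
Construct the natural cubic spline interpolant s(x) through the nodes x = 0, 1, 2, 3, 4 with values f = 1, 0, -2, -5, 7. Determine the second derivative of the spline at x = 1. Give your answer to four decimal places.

0.4286

With σ_i denoting the second derivative at x_i, h_i = 1, 1, 1, 1, and Δ_i = (y_(i+1) − y_i)/h_i = -1, -2, -3, 12:
  1·σ_0 + 4·σ_1 + 1·σ_2 = 6(Δ_1 - Δ_0) = -6
  1·σ_1 + 4·σ_2 + 1·σ_3 = 6(Δ_2 - Δ_1) = -6
  1·σ_2 + 4·σ_3 + 1·σ_4 = 6(Δ_3 - Δ_2) = 90
Natural end conditions: σ_0 = σ_4 = 0.
Solving: σ_0 = 0, σ_1 = 3/7, σ_2 = -54/7, σ_3 = 171/7, σ_4 = 0.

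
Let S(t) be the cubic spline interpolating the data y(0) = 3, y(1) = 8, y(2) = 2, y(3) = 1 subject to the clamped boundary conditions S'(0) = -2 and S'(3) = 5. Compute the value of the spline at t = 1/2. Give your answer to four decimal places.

5.0667

Put M_i = S'' at the i-th knot. Here h = (1, 1, 1) and Δ = (5, -6, -1), so the interior equations h_(i-1)·M_(i-1) + 2(h_(i-1)+h_i)·M_i + h_i·M_(i+1) = 6(Δ_i − Δ_(i-1)) read
  1·M_0 + 4·M_1 + 1·M_2 = 6(Δ_1 - Δ_0) = -66
  1·M_1 + 4·M_2 + 1·M_3 = 6(Δ_2 - Δ_1) = 30
Clamped end conditions give two more equations: 2h_0·M_0 + h_0·M_1 = 6(Δ_0 - S'(0)) = 42 and h_2·M_2 + 2h_2·M_3 = 6(S'(3) - Δ_2) = 36.
Forward elimination and back-substitution give M_0 = 526/15, M_1 = -422/15, M_2 = 172/15, M_3 = 184/15.
On [0, 1], S(t) = 3 - 2·t + 263/15·t² - 158/15·t³.
With t = 1/2: S(1/2) = 76/15.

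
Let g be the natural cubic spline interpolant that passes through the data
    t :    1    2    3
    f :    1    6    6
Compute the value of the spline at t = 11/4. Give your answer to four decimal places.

6.2930

Write M_i for g''(x_i). With h_i = 1, 1 and divided differences Δ_i = 5, 0, the continuity of g' gives the tridiagonal system
  1·M_0 + 4·M_1 + 1·M_2 = 6(Δ_1 - Δ_0) = -30
Natural end conditions: M_0 = M_2 = 0.
Solving: M_0 = 0, M_1 = -15/2, M_2 = 0.
On [2, 3], g(t) = 6 + 5/2·(t - 2) - 15/4·(t - 2)² + 5/4·(t - 2)³.
With (t - 2) = 3/4: g(11/4) = 1611/256.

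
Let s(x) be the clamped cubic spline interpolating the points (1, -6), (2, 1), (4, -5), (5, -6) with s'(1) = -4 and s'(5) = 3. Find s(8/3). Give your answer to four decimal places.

2.4116

Put m_i = s'' at the i-th knot. Here h = (1, 2, 1) and Δ = (7, -3, -1), so the interior equations h_(i-1)·m_(i-1) + 2(h_(i-1)+h_i)·m_i + h_i·m_(i+1) = 6(Δ_i − Δ_(i-1)) read
  1·m_0 + 6·m_1 + 2·m_2 = 6(Δ_1 - Δ_0) = -60
  2·m_1 + 6·m_2 + 1·m_3 = 6(Δ_2 - Δ_1) = 12
Clamped end conditions give two more equations: 2h_0·m_0 + h_0·m_1 = 6(Δ_0 - s'(1)) = 66 and h_2·m_2 + 2h_2·m_3 = 6(s'(5) - Δ_2) = 24.
Forward elimination and back-substitution give m_0 = 1496/35, m_1 = -682/35, m_2 = 248/35, m_3 = 296/35.
On [2, 4], s(x) = 1 + 267/35·(x - 2) - 341/35·(x - 2)² + 31/14·(x - 2)³.
With (x - 2) = 2/3: s(8/3) = 2279/945.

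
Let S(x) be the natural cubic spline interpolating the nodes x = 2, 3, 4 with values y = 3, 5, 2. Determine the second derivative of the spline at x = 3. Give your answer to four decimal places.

Write M_i for S''(x_i). With h_i = 1, 1 and divided differences Δ_i = 2, -3, the continuity of S' gives the tridiagonal system
  1·M_0 + 4·M_1 + 1·M_2 = 6(Δ_1 - Δ_0) = -30
Natural end conditions: M_0 = M_2 = 0.
Forward elimination and back-substitution give M_0 = 0, M_1 = -15/2, M_2 = 0.

-7.5000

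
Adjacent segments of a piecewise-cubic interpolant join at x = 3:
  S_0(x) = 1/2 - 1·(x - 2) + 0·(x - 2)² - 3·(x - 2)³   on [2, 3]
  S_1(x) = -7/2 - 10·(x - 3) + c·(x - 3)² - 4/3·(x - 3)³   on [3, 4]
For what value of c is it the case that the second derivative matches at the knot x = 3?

S_0''(x) = 0 - 18·(x - 2), so S_0''(3) = -18. On the right, S_1''(3) = 2c, so c = -9.

-9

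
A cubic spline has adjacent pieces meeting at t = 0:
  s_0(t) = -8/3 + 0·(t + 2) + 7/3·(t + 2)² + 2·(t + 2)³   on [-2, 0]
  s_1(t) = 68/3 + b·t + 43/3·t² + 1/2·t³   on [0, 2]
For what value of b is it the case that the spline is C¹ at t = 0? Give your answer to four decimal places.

33.3333

s_0'(t) = 0 + 14/3·(t + 2) + 6·(t + 2)², so s_0'(0) = 100/3. On the right, s_1'(0) = b, so b = 100/3.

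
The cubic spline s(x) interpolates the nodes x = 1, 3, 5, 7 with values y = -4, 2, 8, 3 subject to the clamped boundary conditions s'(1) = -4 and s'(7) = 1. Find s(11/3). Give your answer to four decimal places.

Put σ_i = s'' at the i-th knot. Here h = (2, 2, 2) and Δ = (3, 3, -5/2), so the interior equations h_(i-1)·σ_(i-1) + 2(h_(i-1)+h_i)·σ_i + h_i·σ_(i+1) = 6(Δ_i − Δ_(i-1)) read
  2·σ_0 + 8·σ_1 + 2·σ_2 = 6(Δ_1 - Δ_0) = 0
  2·σ_1 + 8·σ_2 + 2·σ_3 = 6(Δ_2 - Δ_1) = -33
Clamped end conditions give two more equations: 2h_0·σ_0 + h_0·σ_1 = 6(Δ_0 - s'(1)) = 42 and h_2·σ_2 + 2h_2·σ_3 = 6(s'(7) - Δ_2) = 21.
Solving: σ_0 = 67/6, σ_1 = -4/3, σ_2 = -35/6, σ_3 = 49/6.
On [3, 5], s(x) = 2 + 35/6·(x - 3) - 2/3·(x - 3)² - 3/8·(x - 3)³.
With (x - 3) = 2/3: s(11/3) = 148/27.

5.4815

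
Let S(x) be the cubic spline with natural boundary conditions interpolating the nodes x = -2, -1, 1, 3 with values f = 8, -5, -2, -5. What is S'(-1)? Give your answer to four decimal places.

Let M_i = S''(x_i). Step sizes h_i = 1, 2, 2; slopes of the chords Δ_i = (y_(i+1) - y_i)/h_i = -13, 3/2, -3/2.
  1·M_0 + 6·M_1 + 2·M_2 = 6(Δ_1 - Δ_0) = 87
  2·M_1 + 8·M_2 + 2·M_3 = 6(Δ_2 - Δ_1) = -18
Natural end conditions: M_0 = M_3 = 0.
Solving: M_0 = 0, M_1 = 183/11, M_2 = -141/22, M_3 = 0.
On [-1, 1], S'(x) = b_1 + 2c_1·(x + 1) + 3d_1·(x + 1)² with b_1 = Δ_1 - h_1(2M_1 + M_2)/6 = -82/11, c_1 = M_1/2 = 183/22, d_1 = (M_2 - M_1)/(6h_1) = -169/88. So S'(-1) = -82/11.

-7.4545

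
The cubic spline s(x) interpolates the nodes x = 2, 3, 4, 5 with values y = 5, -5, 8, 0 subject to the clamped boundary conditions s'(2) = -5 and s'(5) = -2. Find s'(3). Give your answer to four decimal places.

2.6000

Let m_i = s''(x_i). Step sizes h_i = 1, 1, 1; slopes of the chords Δ_i = (y_(i+1) - y_i)/h_i = -10, 13, -8.
  1·m_0 + 4·m_1 + 1·m_2 = 6(Δ_1 - Δ_0) = 138
  1·m_1 + 4·m_2 + 1·m_3 = 6(Δ_2 - Δ_1) = -126
Clamped end conditions give two more equations: 2h_0·m_0 + h_0·m_1 = 6(Δ_0 - s'(2)) = -30 and h_2·m_2 + 2h_2·m_3 = 6(s'(5) - Δ_2) = 36.
Forward elimination and back-substitution give m_0 = -226/5, m_1 = 302/5, m_2 = -292/5, m_3 = 236/5.
On [3, 4], s'(x) = b_1 + 2c_1·(x - 3) + 3d_1·(x - 3)² with b_1 = Δ_1 - h_1(2m_1 + m_2)/6 = 13/5, c_1 = m_1/2 = 151/5, d_1 = (m_2 - m_1)/(6h_1) = -99/5. So s'(3) = 13/5.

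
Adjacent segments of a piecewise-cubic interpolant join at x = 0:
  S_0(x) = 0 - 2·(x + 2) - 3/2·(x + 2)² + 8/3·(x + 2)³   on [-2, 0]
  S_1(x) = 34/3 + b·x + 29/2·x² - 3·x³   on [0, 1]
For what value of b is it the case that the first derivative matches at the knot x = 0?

S_0'(x) = -2 - 3·(x + 2) + 8·(x + 2)², so S_0'(0) = 24. On the right, S_1'(0) = b, so b = 24.

24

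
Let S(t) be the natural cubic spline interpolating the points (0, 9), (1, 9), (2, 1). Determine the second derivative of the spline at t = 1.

With σ_i denoting the second derivative at x_i, h_i = 1, 1, and Δ_i = (y_(i+1) − y_i)/h_i = 0, -8:
  1·σ_0 + 4·σ_1 + 1·σ_2 = 6(Δ_1 - Δ_0) = -48
Natural end conditions: σ_0 = σ_2 = 0.
Hence σ_0 = 0, σ_1 = -12, σ_2 = 0.

-12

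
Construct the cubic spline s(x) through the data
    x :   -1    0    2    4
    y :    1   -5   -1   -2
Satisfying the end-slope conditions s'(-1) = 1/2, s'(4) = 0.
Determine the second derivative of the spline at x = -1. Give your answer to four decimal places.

Put σ_i = s'' at the i-th knot. Here h = (1, 2, 2) and Δ = (-6, 2, -1/2), so the interior equations h_(i-1)·σ_(i-1) + 2(h_(i-1)+h_i)·σ_i + h_i·σ_(i+1) = 6(Δ_i − Δ_(i-1)) read
  1·σ_0 + 6·σ_1 + 2·σ_2 = 6(Δ_1 - Δ_0) = 48
  2·σ_1 + 8·σ_2 + 2·σ_3 = 6(Δ_2 - Δ_1) = -15
Clamped end conditions give two more equations: 2h_0·σ_0 + h_0·σ_1 = 6(Δ_0 - s'(-1)) = -39 and h_2·σ_2 + 2h_2·σ_3 = 6(s'(4) - Δ_2) = 3.
Hence σ_0 = -617/23, σ_1 = 337/23, σ_2 = -301/46, σ_3 = 185/46.

-26.8261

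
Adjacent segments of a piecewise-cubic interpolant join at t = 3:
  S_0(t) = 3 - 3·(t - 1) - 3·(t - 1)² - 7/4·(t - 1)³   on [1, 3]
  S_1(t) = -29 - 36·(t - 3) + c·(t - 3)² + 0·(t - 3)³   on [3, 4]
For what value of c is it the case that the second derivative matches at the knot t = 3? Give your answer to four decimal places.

S_0''(t) = -6 - 21/2·(t - 1), so S_0''(3) = -27. On the right, S_1''(3) = 2c, so c = -27/2.

-13.5000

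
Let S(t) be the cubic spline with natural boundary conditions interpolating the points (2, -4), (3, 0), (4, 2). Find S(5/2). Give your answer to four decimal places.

-1.8125

Write m_i for S''(x_i). With h_i = 1, 1 and divided differences Δ_i = 4, 2, the continuity of S' gives the tridiagonal system
  1·m_0 + 4·m_1 + 1·m_2 = 6(Δ_1 - Δ_0) = -12
Natural end conditions: m_0 = m_2 = 0.
Solving the tridiagonal system: m_0 = 0, m_1 = -3, m_2 = 0.
On [2, 3], S(t) = -4 + 9/2·(t - 2) + 0·(t - 2)² - 1/2·(t - 2)³.
With (t - 2) = 1/2: S(5/2) = -29/16.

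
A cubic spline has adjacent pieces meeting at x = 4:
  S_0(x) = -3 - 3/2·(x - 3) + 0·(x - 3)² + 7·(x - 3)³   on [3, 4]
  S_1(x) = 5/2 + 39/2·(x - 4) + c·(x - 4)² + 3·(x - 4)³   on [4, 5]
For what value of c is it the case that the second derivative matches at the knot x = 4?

21

S_0''(x) = 0 + 42·(x - 3), so S_0''(4) = 42. On the right, S_1''(4) = 2c, so c = 21.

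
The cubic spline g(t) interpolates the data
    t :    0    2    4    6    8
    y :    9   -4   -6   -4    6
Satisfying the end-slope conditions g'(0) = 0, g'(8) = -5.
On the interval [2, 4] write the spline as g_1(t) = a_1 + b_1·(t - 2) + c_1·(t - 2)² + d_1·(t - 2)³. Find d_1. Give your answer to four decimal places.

-0.9129

Put M_i = g'' at the i-th knot. Here h = (2, 2, 2, 2) and Δ = (-13/2, -1, 1, 5), so the interior equations h_(i-1)·M_(i-1) + 2(h_(i-1)+h_i)·M_i + h_i·M_(i+1) = 6(Δ_i − Δ_(i-1)) read
  2·M_0 + 8·M_1 + 2·M_2 = 6(Δ_1 - Δ_0) = 33
  2·M_1 + 8·M_2 + 2·M_3 = 6(Δ_2 - Δ_1) = 12
  2·M_2 + 8·M_3 + 2·M_4 = 6(Δ_3 - Δ_2) = 24
Clamped end conditions give two more equations: 2h_0·M_0 + h_0·M_1 = 6(Δ_0 - g'(0)) = -39 and h_3·M_3 + 2h_3·M_4 = 6(g'(8) - Δ_3) = -60.
Solving: M_0 = -1555/112, M_1 = 463/56, M_2 = -43/16, M_3 = 475/56, M_4 = -2155/112.
On [2, 4], with g_1(t) = a_1 + b_1·(t - 2) + c_1·(t - 2)² + d_1·(t - 2)³: c_1 = M_1/2 = 463/112, d_1 = (M_2 - M_1)/(6h_1) = -409/448, b_1 = Δ_1 - h_1(2M_1 + M_2)/6 = -629/112.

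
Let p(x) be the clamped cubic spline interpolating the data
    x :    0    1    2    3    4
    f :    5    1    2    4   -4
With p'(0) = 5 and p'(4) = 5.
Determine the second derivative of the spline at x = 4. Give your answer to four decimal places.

53.8929

With σ_i denoting the second derivative at x_i, h_i = 1, 1, 1, 1, and Δ_i = (y_(i+1) − y_i)/h_i = -4, 1, 2, -8:
  1·σ_0 + 4·σ_1 + 1·σ_2 = 6(Δ_1 - Δ_0) = 30
  1·σ_1 + 4·σ_2 + 1·σ_3 = 6(Δ_2 - Δ_1) = 6
  1·σ_2 + 4·σ_3 + 1·σ_4 = 6(Δ_3 - Δ_2) = -60
Clamped end conditions give two more equations: 2h_0·σ_0 + h_0·σ_1 = 6(Δ_0 - p'(0)) = -54 and h_3·σ_3 + 2h_3·σ_4 = 6(p'(4) - Δ_3) = 78.
Forward elimination and back-substitution give σ_0 = -963/28, σ_1 = 207/14, σ_2 = 21/4, σ_3 = -417/14, σ_4 = 1509/28.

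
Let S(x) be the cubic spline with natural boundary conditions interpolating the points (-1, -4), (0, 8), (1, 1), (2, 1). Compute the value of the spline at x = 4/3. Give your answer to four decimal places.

-0.1605

Put σ_i = S'' at the i-th knot. Here h = (1, 1, 1) and Δ = (12, -7, 0), so the interior equations h_(i-1)·σ_(i-1) + 2(h_(i-1)+h_i)·σ_i + h_i·σ_(i+1) = 6(Δ_i − Δ_(i-1)) read
  1·σ_0 + 4·σ_1 + 1·σ_2 = 6(Δ_1 - Δ_0) = -114
  1·σ_1 + 4·σ_2 + 1·σ_3 = 6(Δ_2 - Δ_1) = 42
Natural end conditions: σ_0 = σ_3 = 0.
Hence σ_0 = 0, σ_1 = -166/5, σ_2 = 94/5, σ_3 = 0.
On [1, 2], S(x) = 1 - 94/15·(x - 1) + 47/5·(x - 1)² - 47/15·(x - 1)³.
With (x - 1) = 1/3: S(4/3) = -13/81.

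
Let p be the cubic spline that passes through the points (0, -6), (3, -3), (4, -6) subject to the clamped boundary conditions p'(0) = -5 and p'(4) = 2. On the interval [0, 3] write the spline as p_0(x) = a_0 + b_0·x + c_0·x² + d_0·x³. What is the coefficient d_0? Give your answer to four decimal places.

-1.1250

Write σ_i for p''(x_i). With h_i = 3, 1 and divided differences Δ_i = 1, -3, the continuity of p' gives the tridiagonal system
  3·σ_0 + 8·σ_1 + 1·σ_2 = 6(Δ_1 - Δ_0) = -24
Clamped end conditions give two more equations: 2h_0·σ_0 + h_0·σ_1 = 6(Δ_0 - p'(0)) = 36 and h_1·σ_1 + 2h_1·σ_2 = 6(p'(4) - Δ_1) = 30.
Solving: σ_0 = 43/4, σ_1 = -19/2, σ_2 = 79/4.
On [0, 3], with p_0(x) = a_0 + b_0·x + c_0·x² + d_0·x³: c_0 = σ_0/2 = 43/8, d_0 = (σ_1 - σ_0)/(6h_0) = -9/8, b_0 = Δ_0 - h_0(2σ_0 + σ_1)/6 = -5.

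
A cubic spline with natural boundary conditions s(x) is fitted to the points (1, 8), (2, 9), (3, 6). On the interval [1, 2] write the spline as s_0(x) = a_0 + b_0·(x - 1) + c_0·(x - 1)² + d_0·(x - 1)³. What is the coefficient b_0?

2

Write m_i for s''(x_i). With h_i = 1, 1 and divided differences Δ_i = 1, -3, the continuity of s' gives the tridiagonal system
  1·m_0 + 4·m_1 + 1·m_2 = 6(Δ_1 - Δ_0) = -24
Natural end conditions: m_0 = m_2 = 0.
Forward elimination and back-substitution give m_0 = 0, m_1 = -6, m_2 = 0.
On [1, 2], with s_0(x) = a_0 + b_0·(x - 1) + c_0·(x - 1)² + d_0·(x - 1)³: c_0 = m_0/2 = 0, d_0 = (m_1 - m_0)/(6h_0) = -1, b_0 = Δ_0 - h_0(2m_0 + m_1)/6 = 2.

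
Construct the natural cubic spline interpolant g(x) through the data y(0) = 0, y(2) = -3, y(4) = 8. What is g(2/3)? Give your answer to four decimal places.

-2.0370

Put M_i = g'' at the i-th knot. Here h = (2, 2) and Δ = (-3/2, 11/2), so the interior equations h_(i-1)·M_(i-1) + 2(h_(i-1)+h_i)·M_i + h_i·M_(i+1) = 6(Δ_i − Δ_(i-1)) read
  2·M_0 + 8·M_1 + 2·M_2 = 6(Δ_1 - Δ_0) = 42
Natural end conditions: M_0 = M_2 = 0.
Hence M_0 = 0, M_1 = 21/4, M_2 = 0.
On [0, 2], g(x) = 0 - 13/4·x + 0·x² + 7/16·x³.
With x = 2/3: g(2/3) = -55/27.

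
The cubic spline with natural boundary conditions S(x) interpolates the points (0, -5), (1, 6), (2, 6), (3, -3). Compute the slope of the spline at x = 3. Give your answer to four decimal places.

Let M_i = S''(x_i). Step sizes h_i = 1, 1, 1; slopes of the chords Δ_i = (y_(i+1) - y_i)/h_i = 11, 0, -9.
  1·M_0 + 4·M_1 + 1·M_2 = 6(Δ_1 - Δ_0) = -66
  1·M_1 + 4·M_2 + 1·M_3 = 6(Δ_2 - Δ_1) = -54
Natural end conditions: M_0 = M_3 = 0.
Solving the tridiagonal system: M_0 = 0, M_1 = -14, M_2 = -10, M_3 = 0.
On [2, 3], S'(x) = b_2 + 2c_2·(x - 2) + 3d_2·(x - 2)² with b_2 = Δ_2 - h_2(2M_2 + M_3)/6 = -17/3, c_2 = M_2/2 = -5, d_2 = (M_3 - M_2)/(6h_2) = 5/3. So S'(3) = -32/3.

-10.6667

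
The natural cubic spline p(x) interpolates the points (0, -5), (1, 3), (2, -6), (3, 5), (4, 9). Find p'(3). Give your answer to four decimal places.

Put M_i = p'' at the i-th knot. Here h = (1, 1, 1, 1) and Δ = (8, -9, 11, 4), so the interior equations h_(i-1)·M_(i-1) + 2(h_(i-1)+h_i)·M_i + h_i·M_(i+1) = 6(Δ_i − Δ_(i-1)) read
  1·M_0 + 4·M_1 + 1·M_2 = 6(Δ_1 - Δ_0) = -102
  1·M_1 + 4·M_2 + 1·M_3 = 6(Δ_2 - Δ_1) = 120
  1·M_2 + 4·M_3 + 1·M_4 = 6(Δ_3 - Δ_2) = -42
Natural end conditions: M_0 = M_4 = 0.
Solving: M_0 = 0, M_1 = -513/14, M_2 = 312/7, M_3 = -303/14, M_4 = 0.
On [3, 4], p'(x) = b_3 + 2c_3·(x - 3) + 3d_3·(x - 3)² with b_3 = Δ_3 - h_3(2M_3 + M_4)/6 = 157/14, c_3 = M_3/2 = -303/28, d_3 = (M_4 - M_3)/(6h_3) = 101/28. So p'(3) = 157/14.

11.2143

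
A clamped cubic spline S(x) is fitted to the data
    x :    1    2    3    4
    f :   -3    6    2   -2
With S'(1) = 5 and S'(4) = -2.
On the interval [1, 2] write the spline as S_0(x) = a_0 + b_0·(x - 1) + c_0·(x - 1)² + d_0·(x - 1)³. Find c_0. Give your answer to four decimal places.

12.8667

Put m_i = S'' at the i-th knot. Here h = (1, 1, 1) and Δ = (9, -4, -4), so the interior equations h_(i-1)·m_(i-1) + 2(h_(i-1)+h_i)·m_i + h_i·m_(i+1) = 6(Δ_i − Δ_(i-1)) read
  1·m_0 + 4·m_1 + 1·m_2 = 6(Δ_1 - Δ_0) = -78
  1·m_1 + 4·m_2 + 1·m_3 = 6(Δ_2 - Δ_1) = 0
Clamped end conditions give two more equations: 2h_0·m_0 + h_0·m_1 = 6(Δ_0 - S'(1)) = 24 and h_2·m_2 + 2h_2·m_3 = 6(S'(4) - Δ_2) = 12.
Solving: m_0 = 386/15, m_1 = -412/15, m_2 = 92/15, m_3 = 44/15.
On [1, 2], with S_0(x) = a_0 + b_0·(x - 1) + c_0·(x - 1)² + d_0·(x - 1)³: c_0 = m_0/2 = 193/15, d_0 = (m_1 - m_0)/(6h_0) = -133/15, b_0 = Δ_0 - h_0(2m_0 + m_1)/6 = 5.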